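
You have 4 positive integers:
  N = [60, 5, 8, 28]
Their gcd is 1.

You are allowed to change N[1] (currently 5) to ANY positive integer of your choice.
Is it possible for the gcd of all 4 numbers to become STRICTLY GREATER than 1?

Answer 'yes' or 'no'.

Answer: yes

Derivation:
Current gcd = 1
gcd of all OTHER numbers (without N[1]=5): gcd([60, 8, 28]) = 4
The new gcd after any change is gcd(4, new_value).
This can be at most 4.
Since 4 > old gcd 1, the gcd CAN increase (e.g., set N[1] = 4).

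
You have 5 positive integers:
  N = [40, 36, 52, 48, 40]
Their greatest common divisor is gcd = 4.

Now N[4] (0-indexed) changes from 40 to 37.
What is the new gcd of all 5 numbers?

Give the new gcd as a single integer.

Numbers: [40, 36, 52, 48, 40], gcd = 4
Change: index 4, 40 -> 37
gcd of the OTHER numbers (without index 4): gcd([40, 36, 52, 48]) = 4
New gcd = gcd(g_others, new_val) = gcd(4, 37) = 1

Answer: 1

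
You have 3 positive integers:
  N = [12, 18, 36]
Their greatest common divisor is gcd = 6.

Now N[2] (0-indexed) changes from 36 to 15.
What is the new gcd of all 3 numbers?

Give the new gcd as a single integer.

Numbers: [12, 18, 36], gcd = 6
Change: index 2, 36 -> 15
gcd of the OTHER numbers (without index 2): gcd([12, 18]) = 6
New gcd = gcd(g_others, new_val) = gcd(6, 15) = 3

Answer: 3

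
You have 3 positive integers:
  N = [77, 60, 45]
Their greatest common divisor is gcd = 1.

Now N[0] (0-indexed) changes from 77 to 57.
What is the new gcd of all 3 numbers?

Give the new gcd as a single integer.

Numbers: [77, 60, 45], gcd = 1
Change: index 0, 77 -> 57
gcd of the OTHER numbers (without index 0): gcd([60, 45]) = 15
New gcd = gcd(g_others, new_val) = gcd(15, 57) = 3

Answer: 3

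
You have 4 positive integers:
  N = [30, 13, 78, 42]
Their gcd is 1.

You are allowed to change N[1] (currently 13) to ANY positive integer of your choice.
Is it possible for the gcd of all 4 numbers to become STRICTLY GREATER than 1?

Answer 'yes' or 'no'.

Answer: yes

Derivation:
Current gcd = 1
gcd of all OTHER numbers (without N[1]=13): gcd([30, 78, 42]) = 6
The new gcd after any change is gcd(6, new_value).
This can be at most 6.
Since 6 > old gcd 1, the gcd CAN increase (e.g., set N[1] = 6).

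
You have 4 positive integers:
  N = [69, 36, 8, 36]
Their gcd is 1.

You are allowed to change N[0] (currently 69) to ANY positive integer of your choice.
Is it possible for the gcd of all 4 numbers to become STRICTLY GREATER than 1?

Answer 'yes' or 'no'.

Answer: yes

Derivation:
Current gcd = 1
gcd of all OTHER numbers (without N[0]=69): gcd([36, 8, 36]) = 4
The new gcd after any change is gcd(4, new_value).
This can be at most 4.
Since 4 > old gcd 1, the gcd CAN increase (e.g., set N[0] = 4).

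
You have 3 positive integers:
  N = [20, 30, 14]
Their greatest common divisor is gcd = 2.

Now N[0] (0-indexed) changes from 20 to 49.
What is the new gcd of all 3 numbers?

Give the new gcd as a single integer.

Numbers: [20, 30, 14], gcd = 2
Change: index 0, 20 -> 49
gcd of the OTHER numbers (without index 0): gcd([30, 14]) = 2
New gcd = gcd(g_others, new_val) = gcd(2, 49) = 1

Answer: 1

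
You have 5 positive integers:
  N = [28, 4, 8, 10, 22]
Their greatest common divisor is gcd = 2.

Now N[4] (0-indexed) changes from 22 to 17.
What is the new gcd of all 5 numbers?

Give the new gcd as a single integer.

Numbers: [28, 4, 8, 10, 22], gcd = 2
Change: index 4, 22 -> 17
gcd of the OTHER numbers (without index 4): gcd([28, 4, 8, 10]) = 2
New gcd = gcd(g_others, new_val) = gcd(2, 17) = 1

Answer: 1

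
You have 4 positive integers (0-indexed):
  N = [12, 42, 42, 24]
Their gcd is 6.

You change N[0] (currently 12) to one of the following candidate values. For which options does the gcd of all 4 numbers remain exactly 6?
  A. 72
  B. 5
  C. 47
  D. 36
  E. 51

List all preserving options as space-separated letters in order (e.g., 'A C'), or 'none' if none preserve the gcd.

Old gcd = 6; gcd of others (without N[0]) = 6
New gcd for candidate v: gcd(6, v). Preserves old gcd iff gcd(6, v) = 6.
  Option A: v=72, gcd(6,72)=6 -> preserves
  Option B: v=5, gcd(6,5)=1 -> changes
  Option C: v=47, gcd(6,47)=1 -> changes
  Option D: v=36, gcd(6,36)=6 -> preserves
  Option E: v=51, gcd(6,51)=3 -> changes

Answer: A D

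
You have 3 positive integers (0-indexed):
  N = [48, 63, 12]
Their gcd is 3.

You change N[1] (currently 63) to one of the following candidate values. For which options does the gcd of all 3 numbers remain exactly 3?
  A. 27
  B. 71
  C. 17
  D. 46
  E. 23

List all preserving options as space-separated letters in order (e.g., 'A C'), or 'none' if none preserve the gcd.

Old gcd = 3; gcd of others (without N[1]) = 12
New gcd for candidate v: gcd(12, v). Preserves old gcd iff gcd(12, v) = 3.
  Option A: v=27, gcd(12,27)=3 -> preserves
  Option B: v=71, gcd(12,71)=1 -> changes
  Option C: v=17, gcd(12,17)=1 -> changes
  Option D: v=46, gcd(12,46)=2 -> changes
  Option E: v=23, gcd(12,23)=1 -> changes

Answer: A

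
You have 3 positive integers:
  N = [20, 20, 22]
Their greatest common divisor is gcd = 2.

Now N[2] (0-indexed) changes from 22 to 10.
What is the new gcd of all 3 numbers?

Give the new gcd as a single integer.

Numbers: [20, 20, 22], gcd = 2
Change: index 2, 22 -> 10
gcd of the OTHER numbers (without index 2): gcd([20, 20]) = 20
New gcd = gcd(g_others, new_val) = gcd(20, 10) = 10

Answer: 10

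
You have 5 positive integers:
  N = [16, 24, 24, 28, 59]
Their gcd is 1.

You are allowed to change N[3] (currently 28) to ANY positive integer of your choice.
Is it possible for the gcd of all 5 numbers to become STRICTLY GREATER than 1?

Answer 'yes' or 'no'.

Current gcd = 1
gcd of all OTHER numbers (without N[3]=28): gcd([16, 24, 24, 59]) = 1
The new gcd after any change is gcd(1, new_value).
This can be at most 1.
Since 1 = old gcd 1, the gcd can only stay the same or decrease.

Answer: no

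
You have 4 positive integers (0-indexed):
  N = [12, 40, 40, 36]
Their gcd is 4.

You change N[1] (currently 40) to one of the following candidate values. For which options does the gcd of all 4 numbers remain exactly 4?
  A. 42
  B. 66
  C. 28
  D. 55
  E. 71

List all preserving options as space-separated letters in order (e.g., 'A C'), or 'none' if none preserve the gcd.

Answer: C

Derivation:
Old gcd = 4; gcd of others (without N[1]) = 4
New gcd for candidate v: gcd(4, v). Preserves old gcd iff gcd(4, v) = 4.
  Option A: v=42, gcd(4,42)=2 -> changes
  Option B: v=66, gcd(4,66)=2 -> changes
  Option C: v=28, gcd(4,28)=4 -> preserves
  Option D: v=55, gcd(4,55)=1 -> changes
  Option E: v=71, gcd(4,71)=1 -> changes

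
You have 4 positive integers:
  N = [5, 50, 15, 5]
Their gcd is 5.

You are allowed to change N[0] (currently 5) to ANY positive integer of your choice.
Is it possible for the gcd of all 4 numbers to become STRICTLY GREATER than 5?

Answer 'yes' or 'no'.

Current gcd = 5
gcd of all OTHER numbers (without N[0]=5): gcd([50, 15, 5]) = 5
The new gcd after any change is gcd(5, new_value).
This can be at most 5.
Since 5 = old gcd 5, the gcd can only stay the same or decrease.

Answer: no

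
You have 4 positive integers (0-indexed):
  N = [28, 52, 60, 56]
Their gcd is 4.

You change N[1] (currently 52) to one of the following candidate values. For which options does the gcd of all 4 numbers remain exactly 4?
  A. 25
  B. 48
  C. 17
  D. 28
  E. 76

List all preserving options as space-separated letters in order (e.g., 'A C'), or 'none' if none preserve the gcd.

Answer: B D E

Derivation:
Old gcd = 4; gcd of others (without N[1]) = 4
New gcd for candidate v: gcd(4, v). Preserves old gcd iff gcd(4, v) = 4.
  Option A: v=25, gcd(4,25)=1 -> changes
  Option B: v=48, gcd(4,48)=4 -> preserves
  Option C: v=17, gcd(4,17)=1 -> changes
  Option D: v=28, gcd(4,28)=4 -> preserves
  Option E: v=76, gcd(4,76)=4 -> preserves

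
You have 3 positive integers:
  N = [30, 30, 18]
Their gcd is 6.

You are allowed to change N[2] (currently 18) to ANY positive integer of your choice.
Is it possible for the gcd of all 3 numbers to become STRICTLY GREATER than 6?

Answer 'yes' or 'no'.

Answer: yes

Derivation:
Current gcd = 6
gcd of all OTHER numbers (without N[2]=18): gcd([30, 30]) = 30
The new gcd after any change is gcd(30, new_value).
This can be at most 30.
Since 30 > old gcd 6, the gcd CAN increase (e.g., set N[2] = 30).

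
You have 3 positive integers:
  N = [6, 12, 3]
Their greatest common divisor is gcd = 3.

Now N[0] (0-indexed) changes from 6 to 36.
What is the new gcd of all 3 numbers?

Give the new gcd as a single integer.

Answer: 3

Derivation:
Numbers: [6, 12, 3], gcd = 3
Change: index 0, 6 -> 36
gcd of the OTHER numbers (without index 0): gcd([12, 3]) = 3
New gcd = gcd(g_others, new_val) = gcd(3, 36) = 3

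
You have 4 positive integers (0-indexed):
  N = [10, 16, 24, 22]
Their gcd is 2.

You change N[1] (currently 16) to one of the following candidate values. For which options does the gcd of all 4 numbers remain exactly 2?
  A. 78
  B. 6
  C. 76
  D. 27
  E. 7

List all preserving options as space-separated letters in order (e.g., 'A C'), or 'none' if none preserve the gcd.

Answer: A B C

Derivation:
Old gcd = 2; gcd of others (without N[1]) = 2
New gcd for candidate v: gcd(2, v). Preserves old gcd iff gcd(2, v) = 2.
  Option A: v=78, gcd(2,78)=2 -> preserves
  Option B: v=6, gcd(2,6)=2 -> preserves
  Option C: v=76, gcd(2,76)=2 -> preserves
  Option D: v=27, gcd(2,27)=1 -> changes
  Option E: v=7, gcd(2,7)=1 -> changes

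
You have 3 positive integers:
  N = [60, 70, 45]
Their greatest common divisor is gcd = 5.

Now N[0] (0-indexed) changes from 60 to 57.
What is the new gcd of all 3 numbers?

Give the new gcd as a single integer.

Numbers: [60, 70, 45], gcd = 5
Change: index 0, 60 -> 57
gcd of the OTHER numbers (without index 0): gcd([70, 45]) = 5
New gcd = gcd(g_others, new_val) = gcd(5, 57) = 1

Answer: 1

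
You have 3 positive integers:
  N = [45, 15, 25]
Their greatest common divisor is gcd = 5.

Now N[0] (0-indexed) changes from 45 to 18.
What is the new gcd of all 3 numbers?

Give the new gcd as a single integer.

Answer: 1

Derivation:
Numbers: [45, 15, 25], gcd = 5
Change: index 0, 45 -> 18
gcd of the OTHER numbers (without index 0): gcd([15, 25]) = 5
New gcd = gcd(g_others, new_val) = gcd(5, 18) = 1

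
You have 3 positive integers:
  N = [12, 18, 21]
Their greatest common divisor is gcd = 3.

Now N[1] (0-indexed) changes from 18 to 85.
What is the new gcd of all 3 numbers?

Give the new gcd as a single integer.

Answer: 1

Derivation:
Numbers: [12, 18, 21], gcd = 3
Change: index 1, 18 -> 85
gcd of the OTHER numbers (without index 1): gcd([12, 21]) = 3
New gcd = gcd(g_others, new_val) = gcd(3, 85) = 1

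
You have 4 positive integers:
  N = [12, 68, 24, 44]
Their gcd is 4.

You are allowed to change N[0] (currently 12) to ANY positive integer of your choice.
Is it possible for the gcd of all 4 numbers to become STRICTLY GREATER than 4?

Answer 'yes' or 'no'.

Current gcd = 4
gcd of all OTHER numbers (without N[0]=12): gcd([68, 24, 44]) = 4
The new gcd after any change is gcd(4, new_value).
This can be at most 4.
Since 4 = old gcd 4, the gcd can only stay the same or decrease.

Answer: no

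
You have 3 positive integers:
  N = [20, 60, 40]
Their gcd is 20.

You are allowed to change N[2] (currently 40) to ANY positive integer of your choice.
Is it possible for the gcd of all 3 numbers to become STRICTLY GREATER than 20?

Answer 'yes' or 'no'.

Current gcd = 20
gcd of all OTHER numbers (without N[2]=40): gcd([20, 60]) = 20
The new gcd after any change is gcd(20, new_value).
This can be at most 20.
Since 20 = old gcd 20, the gcd can only stay the same or decrease.

Answer: no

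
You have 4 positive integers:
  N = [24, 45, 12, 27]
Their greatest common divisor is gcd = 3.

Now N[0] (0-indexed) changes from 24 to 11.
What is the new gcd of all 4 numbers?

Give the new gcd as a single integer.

Numbers: [24, 45, 12, 27], gcd = 3
Change: index 0, 24 -> 11
gcd of the OTHER numbers (without index 0): gcd([45, 12, 27]) = 3
New gcd = gcd(g_others, new_val) = gcd(3, 11) = 1

Answer: 1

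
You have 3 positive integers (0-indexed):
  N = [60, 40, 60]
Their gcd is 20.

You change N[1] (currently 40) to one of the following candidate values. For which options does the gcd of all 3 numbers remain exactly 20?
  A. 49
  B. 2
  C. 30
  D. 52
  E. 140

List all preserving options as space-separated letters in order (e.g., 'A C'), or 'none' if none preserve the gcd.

Old gcd = 20; gcd of others (without N[1]) = 60
New gcd for candidate v: gcd(60, v). Preserves old gcd iff gcd(60, v) = 20.
  Option A: v=49, gcd(60,49)=1 -> changes
  Option B: v=2, gcd(60,2)=2 -> changes
  Option C: v=30, gcd(60,30)=30 -> changes
  Option D: v=52, gcd(60,52)=4 -> changes
  Option E: v=140, gcd(60,140)=20 -> preserves

Answer: E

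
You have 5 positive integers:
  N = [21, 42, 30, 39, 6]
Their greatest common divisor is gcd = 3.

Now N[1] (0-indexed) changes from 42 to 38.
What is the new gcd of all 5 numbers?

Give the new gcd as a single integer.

Numbers: [21, 42, 30, 39, 6], gcd = 3
Change: index 1, 42 -> 38
gcd of the OTHER numbers (without index 1): gcd([21, 30, 39, 6]) = 3
New gcd = gcd(g_others, new_val) = gcd(3, 38) = 1

Answer: 1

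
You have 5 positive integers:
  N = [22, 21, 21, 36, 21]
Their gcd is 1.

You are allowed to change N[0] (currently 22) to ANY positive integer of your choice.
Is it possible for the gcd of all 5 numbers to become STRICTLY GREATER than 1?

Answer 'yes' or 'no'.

Current gcd = 1
gcd of all OTHER numbers (without N[0]=22): gcd([21, 21, 36, 21]) = 3
The new gcd after any change is gcd(3, new_value).
This can be at most 3.
Since 3 > old gcd 1, the gcd CAN increase (e.g., set N[0] = 3).

Answer: yes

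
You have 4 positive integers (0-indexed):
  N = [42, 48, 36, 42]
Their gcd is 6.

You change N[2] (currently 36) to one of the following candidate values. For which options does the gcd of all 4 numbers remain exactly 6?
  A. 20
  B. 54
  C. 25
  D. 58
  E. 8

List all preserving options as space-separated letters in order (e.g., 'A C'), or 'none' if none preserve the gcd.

Answer: B

Derivation:
Old gcd = 6; gcd of others (without N[2]) = 6
New gcd for candidate v: gcd(6, v). Preserves old gcd iff gcd(6, v) = 6.
  Option A: v=20, gcd(6,20)=2 -> changes
  Option B: v=54, gcd(6,54)=6 -> preserves
  Option C: v=25, gcd(6,25)=1 -> changes
  Option D: v=58, gcd(6,58)=2 -> changes
  Option E: v=8, gcd(6,8)=2 -> changes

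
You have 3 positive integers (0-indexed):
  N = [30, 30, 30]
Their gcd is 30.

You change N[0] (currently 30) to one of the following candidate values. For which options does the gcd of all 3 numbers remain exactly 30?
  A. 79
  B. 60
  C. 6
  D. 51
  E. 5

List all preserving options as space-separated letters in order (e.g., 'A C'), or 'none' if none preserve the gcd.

Old gcd = 30; gcd of others (without N[0]) = 30
New gcd for candidate v: gcd(30, v). Preserves old gcd iff gcd(30, v) = 30.
  Option A: v=79, gcd(30,79)=1 -> changes
  Option B: v=60, gcd(30,60)=30 -> preserves
  Option C: v=6, gcd(30,6)=6 -> changes
  Option D: v=51, gcd(30,51)=3 -> changes
  Option E: v=5, gcd(30,5)=5 -> changes

Answer: B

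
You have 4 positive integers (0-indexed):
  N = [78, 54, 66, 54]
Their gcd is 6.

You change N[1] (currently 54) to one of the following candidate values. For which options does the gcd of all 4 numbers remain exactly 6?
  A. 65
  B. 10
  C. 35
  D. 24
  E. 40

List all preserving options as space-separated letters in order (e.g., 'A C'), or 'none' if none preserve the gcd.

Answer: D

Derivation:
Old gcd = 6; gcd of others (without N[1]) = 6
New gcd for candidate v: gcd(6, v). Preserves old gcd iff gcd(6, v) = 6.
  Option A: v=65, gcd(6,65)=1 -> changes
  Option B: v=10, gcd(6,10)=2 -> changes
  Option C: v=35, gcd(6,35)=1 -> changes
  Option D: v=24, gcd(6,24)=6 -> preserves
  Option E: v=40, gcd(6,40)=2 -> changes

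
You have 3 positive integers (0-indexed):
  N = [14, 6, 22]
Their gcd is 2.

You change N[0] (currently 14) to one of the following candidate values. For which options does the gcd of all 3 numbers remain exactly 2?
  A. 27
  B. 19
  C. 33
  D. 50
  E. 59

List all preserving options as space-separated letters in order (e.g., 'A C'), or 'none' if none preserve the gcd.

Old gcd = 2; gcd of others (without N[0]) = 2
New gcd for candidate v: gcd(2, v). Preserves old gcd iff gcd(2, v) = 2.
  Option A: v=27, gcd(2,27)=1 -> changes
  Option B: v=19, gcd(2,19)=1 -> changes
  Option C: v=33, gcd(2,33)=1 -> changes
  Option D: v=50, gcd(2,50)=2 -> preserves
  Option E: v=59, gcd(2,59)=1 -> changes

Answer: D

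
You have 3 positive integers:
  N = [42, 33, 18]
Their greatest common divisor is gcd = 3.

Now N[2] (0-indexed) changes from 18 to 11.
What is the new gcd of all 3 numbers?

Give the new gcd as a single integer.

Answer: 1

Derivation:
Numbers: [42, 33, 18], gcd = 3
Change: index 2, 18 -> 11
gcd of the OTHER numbers (without index 2): gcd([42, 33]) = 3
New gcd = gcd(g_others, new_val) = gcd(3, 11) = 1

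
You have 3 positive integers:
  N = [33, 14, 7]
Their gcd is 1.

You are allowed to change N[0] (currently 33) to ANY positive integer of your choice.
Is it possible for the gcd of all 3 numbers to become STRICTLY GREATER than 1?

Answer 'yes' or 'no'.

Current gcd = 1
gcd of all OTHER numbers (without N[0]=33): gcd([14, 7]) = 7
The new gcd after any change is gcd(7, new_value).
This can be at most 7.
Since 7 > old gcd 1, the gcd CAN increase (e.g., set N[0] = 7).

Answer: yes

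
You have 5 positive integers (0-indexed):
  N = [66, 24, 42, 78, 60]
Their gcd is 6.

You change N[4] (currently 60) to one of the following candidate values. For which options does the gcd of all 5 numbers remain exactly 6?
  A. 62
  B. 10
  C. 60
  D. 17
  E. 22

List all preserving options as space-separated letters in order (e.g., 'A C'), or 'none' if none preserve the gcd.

Answer: C

Derivation:
Old gcd = 6; gcd of others (without N[4]) = 6
New gcd for candidate v: gcd(6, v). Preserves old gcd iff gcd(6, v) = 6.
  Option A: v=62, gcd(6,62)=2 -> changes
  Option B: v=10, gcd(6,10)=2 -> changes
  Option C: v=60, gcd(6,60)=6 -> preserves
  Option D: v=17, gcd(6,17)=1 -> changes
  Option E: v=22, gcd(6,22)=2 -> changes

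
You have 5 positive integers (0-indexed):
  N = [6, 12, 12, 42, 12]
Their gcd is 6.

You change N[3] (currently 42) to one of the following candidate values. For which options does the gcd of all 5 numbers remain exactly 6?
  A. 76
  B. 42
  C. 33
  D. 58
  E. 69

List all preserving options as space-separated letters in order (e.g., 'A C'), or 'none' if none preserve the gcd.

Answer: B

Derivation:
Old gcd = 6; gcd of others (without N[3]) = 6
New gcd for candidate v: gcd(6, v). Preserves old gcd iff gcd(6, v) = 6.
  Option A: v=76, gcd(6,76)=2 -> changes
  Option B: v=42, gcd(6,42)=6 -> preserves
  Option C: v=33, gcd(6,33)=3 -> changes
  Option D: v=58, gcd(6,58)=2 -> changes
  Option E: v=69, gcd(6,69)=3 -> changes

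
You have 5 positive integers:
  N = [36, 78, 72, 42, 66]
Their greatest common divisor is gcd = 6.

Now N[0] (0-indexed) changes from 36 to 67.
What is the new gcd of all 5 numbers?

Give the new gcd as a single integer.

Numbers: [36, 78, 72, 42, 66], gcd = 6
Change: index 0, 36 -> 67
gcd of the OTHER numbers (without index 0): gcd([78, 72, 42, 66]) = 6
New gcd = gcd(g_others, new_val) = gcd(6, 67) = 1

Answer: 1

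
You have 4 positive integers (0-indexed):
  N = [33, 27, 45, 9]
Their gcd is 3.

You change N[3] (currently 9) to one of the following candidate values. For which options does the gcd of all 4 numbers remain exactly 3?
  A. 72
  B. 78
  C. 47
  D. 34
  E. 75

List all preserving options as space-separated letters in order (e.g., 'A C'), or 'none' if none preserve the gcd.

Answer: A B E

Derivation:
Old gcd = 3; gcd of others (without N[3]) = 3
New gcd for candidate v: gcd(3, v). Preserves old gcd iff gcd(3, v) = 3.
  Option A: v=72, gcd(3,72)=3 -> preserves
  Option B: v=78, gcd(3,78)=3 -> preserves
  Option C: v=47, gcd(3,47)=1 -> changes
  Option D: v=34, gcd(3,34)=1 -> changes
  Option E: v=75, gcd(3,75)=3 -> preserves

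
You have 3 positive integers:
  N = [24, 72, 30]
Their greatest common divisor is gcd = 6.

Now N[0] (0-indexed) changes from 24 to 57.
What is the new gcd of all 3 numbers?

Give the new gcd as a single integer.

Answer: 3

Derivation:
Numbers: [24, 72, 30], gcd = 6
Change: index 0, 24 -> 57
gcd of the OTHER numbers (without index 0): gcd([72, 30]) = 6
New gcd = gcd(g_others, new_val) = gcd(6, 57) = 3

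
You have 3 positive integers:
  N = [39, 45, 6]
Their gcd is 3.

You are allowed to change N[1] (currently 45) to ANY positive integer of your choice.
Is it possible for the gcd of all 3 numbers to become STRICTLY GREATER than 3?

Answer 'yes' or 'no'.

Answer: no

Derivation:
Current gcd = 3
gcd of all OTHER numbers (without N[1]=45): gcd([39, 6]) = 3
The new gcd after any change is gcd(3, new_value).
This can be at most 3.
Since 3 = old gcd 3, the gcd can only stay the same or decrease.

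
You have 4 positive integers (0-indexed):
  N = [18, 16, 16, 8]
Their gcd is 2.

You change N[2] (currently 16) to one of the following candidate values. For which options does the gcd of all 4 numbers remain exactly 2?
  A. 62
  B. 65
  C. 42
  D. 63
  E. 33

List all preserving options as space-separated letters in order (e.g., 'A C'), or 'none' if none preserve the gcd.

Old gcd = 2; gcd of others (without N[2]) = 2
New gcd for candidate v: gcd(2, v). Preserves old gcd iff gcd(2, v) = 2.
  Option A: v=62, gcd(2,62)=2 -> preserves
  Option B: v=65, gcd(2,65)=1 -> changes
  Option C: v=42, gcd(2,42)=2 -> preserves
  Option D: v=63, gcd(2,63)=1 -> changes
  Option E: v=33, gcd(2,33)=1 -> changes

Answer: A C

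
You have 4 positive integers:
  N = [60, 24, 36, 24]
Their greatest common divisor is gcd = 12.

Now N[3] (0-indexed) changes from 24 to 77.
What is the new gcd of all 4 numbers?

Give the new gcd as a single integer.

Numbers: [60, 24, 36, 24], gcd = 12
Change: index 3, 24 -> 77
gcd of the OTHER numbers (without index 3): gcd([60, 24, 36]) = 12
New gcd = gcd(g_others, new_val) = gcd(12, 77) = 1

Answer: 1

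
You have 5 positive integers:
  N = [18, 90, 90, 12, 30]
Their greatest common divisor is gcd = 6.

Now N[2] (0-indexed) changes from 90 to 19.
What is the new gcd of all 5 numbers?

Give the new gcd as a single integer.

Numbers: [18, 90, 90, 12, 30], gcd = 6
Change: index 2, 90 -> 19
gcd of the OTHER numbers (without index 2): gcd([18, 90, 12, 30]) = 6
New gcd = gcd(g_others, new_val) = gcd(6, 19) = 1

Answer: 1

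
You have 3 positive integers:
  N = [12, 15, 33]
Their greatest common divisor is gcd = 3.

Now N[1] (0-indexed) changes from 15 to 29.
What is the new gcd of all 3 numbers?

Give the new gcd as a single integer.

Numbers: [12, 15, 33], gcd = 3
Change: index 1, 15 -> 29
gcd of the OTHER numbers (without index 1): gcd([12, 33]) = 3
New gcd = gcd(g_others, new_val) = gcd(3, 29) = 1

Answer: 1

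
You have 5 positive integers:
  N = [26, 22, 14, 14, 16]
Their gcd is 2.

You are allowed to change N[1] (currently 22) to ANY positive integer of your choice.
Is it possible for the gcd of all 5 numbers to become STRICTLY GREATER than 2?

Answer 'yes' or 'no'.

Current gcd = 2
gcd of all OTHER numbers (without N[1]=22): gcd([26, 14, 14, 16]) = 2
The new gcd after any change is gcd(2, new_value).
This can be at most 2.
Since 2 = old gcd 2, the gcd can only stay the same or decrease.

Answer: no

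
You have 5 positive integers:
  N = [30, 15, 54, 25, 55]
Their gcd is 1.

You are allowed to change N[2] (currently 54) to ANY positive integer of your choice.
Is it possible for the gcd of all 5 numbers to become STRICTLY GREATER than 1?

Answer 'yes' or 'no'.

Answer: yes

Derivation:
Current gcd = 1
gcd of all OTHER numbers (without N[2]=54): gcd([30, 15, 25, 55]) = 5
The new gcd after any change is gcd(5, new_value).
This can be at most 5.
Since 5 > old gcd 1, the gcd CAN increase (e.g., set N[2] = 5).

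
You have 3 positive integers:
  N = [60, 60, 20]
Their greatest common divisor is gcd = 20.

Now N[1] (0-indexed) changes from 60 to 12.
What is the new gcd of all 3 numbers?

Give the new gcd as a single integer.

Answer: 4

Derivation:
Numbers: [60, 60, 20], gcd = 20
Change: index 1, 60 -> 12
gcd of the OTHER numbers (without index 1): gcd([60, 20]) = 20
New gcd = gcd(g_others, new_val) = gcd(20, 12) = 4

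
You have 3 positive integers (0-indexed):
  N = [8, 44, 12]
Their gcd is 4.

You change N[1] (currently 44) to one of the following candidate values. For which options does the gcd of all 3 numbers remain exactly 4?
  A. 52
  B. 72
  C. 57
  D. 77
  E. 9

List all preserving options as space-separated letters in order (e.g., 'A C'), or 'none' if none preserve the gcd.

Old gcd = 4; gcd of others (without N[1]) = 4
New gcd for candidate v: gcd(4, v). Preserves old gcd iff gcd(4, v) = 4.
  Option A: v=52, gcd(4,52)=4 -> preserves
  Option B: v=72, gcd(4,72)=4 -> preserves
  Option C: v=57, gcd(4,57)=1 -> changes
  Option D: v=77, gcd(4,77)=1 -> changes
  Option E: v=9, gcd(4,9)=1 -> changes

Answer: A B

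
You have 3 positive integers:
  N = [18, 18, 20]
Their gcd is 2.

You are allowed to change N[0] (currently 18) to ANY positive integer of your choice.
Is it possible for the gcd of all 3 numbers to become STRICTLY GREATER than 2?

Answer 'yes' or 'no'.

Current gcd = 2
gcd of all OTHER numbers (without N[0]=18): gcd([18, 20]) = 2
The new gcd after any change is gcd(2, new_value).
This can be at most 2.
Since 2 = old gcd 2, the gcd can only stay the same or decrease.

Answer: no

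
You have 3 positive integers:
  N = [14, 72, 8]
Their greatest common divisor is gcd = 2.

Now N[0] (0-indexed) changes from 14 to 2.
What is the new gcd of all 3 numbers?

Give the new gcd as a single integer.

Numbers: [14, 72, 8], gcd = 2
Change: index 0, 14 -> 2
gcd of the OTHER numbers (without index 0): gcd([72, 8]) = 8
New gcd = gcd(g_others, new_val) = gcd(8, 2) = 2

Answer: 2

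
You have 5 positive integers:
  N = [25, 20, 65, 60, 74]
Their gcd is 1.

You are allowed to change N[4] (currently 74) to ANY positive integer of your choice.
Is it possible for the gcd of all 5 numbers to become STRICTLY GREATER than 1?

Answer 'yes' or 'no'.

Current gcd = 1
gcd of all OTHER numbers (without N[4]=74): gcd([25, 20, 65, 60]) = 5
The new gcd after any change is gcd(5, new_value).
This can be at most 5.
Since 5 > old gcd 1, the gcd CAN increase (e.g., set N[4] = 5).

Answer: yes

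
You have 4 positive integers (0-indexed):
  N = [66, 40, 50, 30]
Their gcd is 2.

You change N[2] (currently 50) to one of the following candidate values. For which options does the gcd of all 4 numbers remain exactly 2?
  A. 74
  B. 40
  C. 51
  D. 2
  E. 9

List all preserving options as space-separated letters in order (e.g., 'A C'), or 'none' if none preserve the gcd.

Answer: A B D

Derivation:
Old gcd = 2; gcd of others (without N[2]) = 2
New gcd for candidate v: gcd(2, v). Preserves old gcd iff gcd(2, v) = 2.
  Option A: v=74, gcd(2,74)=2 -> preserves
  Option B: v=40, gcd(2,40)=2 -> preserves
  Option C: v=51, gcd(2,51)=1 -> changes
  Option D: v=2, gcd(2,2)=2 -> preserves
  Option E: v=9, gcd(2,9)=1 -> changes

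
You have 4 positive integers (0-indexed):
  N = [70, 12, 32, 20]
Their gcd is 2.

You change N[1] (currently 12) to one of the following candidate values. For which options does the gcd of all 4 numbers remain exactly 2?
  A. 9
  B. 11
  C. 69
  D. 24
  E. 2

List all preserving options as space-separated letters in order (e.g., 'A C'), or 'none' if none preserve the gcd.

Answer: D E

Derivation:
Old gcd = 2; gcd of others (without N[1]) = 2
New gcd for candidate v: gcd(2, v). Preserves old gcd iff gcd(2, v) = 2.
  Option A: v=9, gcd(2,9)=1 -> changes
  Option B: v=11, gcd(2,11)=1 -> changes
  Option C: v=69, gcd(2,69)=1 -> changes
  Option D: v=24, gcd(2,24)=2 -> preserves
  Option E: v=2, gcd(2,2)=2 -> preserves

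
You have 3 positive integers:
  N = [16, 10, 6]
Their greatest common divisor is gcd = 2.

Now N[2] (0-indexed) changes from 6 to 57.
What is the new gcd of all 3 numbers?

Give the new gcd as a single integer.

Numbers: [16, 10, 6], gcd = 2
Change: index 2, 6 -> 57
gcd of the OTHER numbers (without index 2): gcd([16, 10]) = 2
New gcd = gcd(g_others, new_val) = gcd(2, 57) = 1

Answer: 1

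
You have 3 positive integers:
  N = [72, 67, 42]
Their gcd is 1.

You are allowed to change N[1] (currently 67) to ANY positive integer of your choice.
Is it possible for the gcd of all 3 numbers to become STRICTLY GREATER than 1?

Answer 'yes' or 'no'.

Answer: yes

Derivation:
Current gcd = 1
gcd of all OTHER numbers (without N[1]=67): gcd([72, 42]) = 6
The new gcd after any change is gcd(6, new_value).
This can be at most 6.
Since 6 > old gcd 1, the gcd CAN increase (e.g., set N[1] = 6).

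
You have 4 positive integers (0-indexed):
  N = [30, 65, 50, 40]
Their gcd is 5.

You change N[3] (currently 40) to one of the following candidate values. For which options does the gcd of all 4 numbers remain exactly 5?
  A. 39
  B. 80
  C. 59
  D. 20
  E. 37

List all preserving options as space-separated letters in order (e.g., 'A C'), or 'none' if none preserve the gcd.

Answer: B D

Derivation:
Old gcd = 5; gcd of others (without N[3]) = 5
New gcd for candidate v: gcd(5, v). Preserves old gcd iff gcd(5, v) = 5.
  Option A: v=39, gcd(5,39)=1 -> changes
  Option B: v=80, gcd(5,80)=5 -> preserves
  Option C: v=59, gcd(5,59)=1 -> changes
  Option D: v=20, gcd(5,20)=5 -> preserves
  Option E: v=37, gcd(5,37)=1 -> changes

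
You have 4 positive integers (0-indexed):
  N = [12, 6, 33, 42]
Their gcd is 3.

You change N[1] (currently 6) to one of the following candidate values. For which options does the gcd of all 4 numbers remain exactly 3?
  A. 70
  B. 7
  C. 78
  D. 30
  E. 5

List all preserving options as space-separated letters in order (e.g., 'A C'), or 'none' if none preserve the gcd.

Old gcd = 3; gcd of others (without N[1]) = 3
New gcd for candidate v: gcd(3, v). Preserves old gcd iff gcd(3, v) = 3.
  Option A: v=70, gcd(3,70)=1 -> changes
  Option B: v=7, gcd(3,7)=1 -> changes
  Option C: v=78, gcd(3,78)=3 -> preserves
  Option D: v=30, gcd(3,30)=3 -> preserves
  Option E: v=5, gcd(3,5)=1 -> changes

Answer: C D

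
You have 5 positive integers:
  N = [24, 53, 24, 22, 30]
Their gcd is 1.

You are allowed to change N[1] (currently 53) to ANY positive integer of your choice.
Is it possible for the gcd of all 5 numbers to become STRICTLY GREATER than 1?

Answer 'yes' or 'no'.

Answer: yes

Derivation:
Current gcd = 1
gcd of all OTHER numbers (without N[1]=53): gcd([24, 24, 22, 30]) = 2
The new gcd after any change is gcd(2, new_value).
This can be at most 2.
Since 2 > old gcd 1, the gcd CAN increase (e.g., set N[1] = 2).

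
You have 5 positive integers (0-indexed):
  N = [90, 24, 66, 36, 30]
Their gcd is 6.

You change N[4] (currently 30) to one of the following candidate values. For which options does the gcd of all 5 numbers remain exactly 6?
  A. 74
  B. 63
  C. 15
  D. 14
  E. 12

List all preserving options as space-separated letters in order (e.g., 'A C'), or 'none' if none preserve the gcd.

Answer: E

Derivation:
Old gcd = 6; gcd of others (without N[4]) = 6
New gcd for candidate v: gcd(6, v). Preserves old gcd iff gcd(6, v) = 6.
  Option A: v=74, gcd(6,74)=2 -> changes
  Option B: v=63, gcd(6,63)=3 -> changes
  Option C: v=15, gcd(6,15)=3 -> changes
  Option D: v=14, gcd(6,14)=2 -> changes
  Option E: v=12, gcd(6,12)=6 -> preserves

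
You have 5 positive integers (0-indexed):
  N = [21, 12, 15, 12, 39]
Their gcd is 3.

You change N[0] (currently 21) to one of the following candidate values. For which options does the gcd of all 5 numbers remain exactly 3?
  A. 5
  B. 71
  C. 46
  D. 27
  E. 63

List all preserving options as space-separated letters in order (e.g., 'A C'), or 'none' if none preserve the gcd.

Answer: D E

Derivation:
Old gcd = 3; gcd of others (without N[0]) = 3
New gcd for candidate v: gcd(3, v). Preserves old gcd iff gcd(3, v) = 3.
  Option A: v=5, gcd(3,5)=1 -> changes
  Option B: v=71, gcd(3,71)=1 -> changes
  Option C: v=46, gcd(3,46)=1 -> changes
  Option D: v=27, gcd(3,27)=3 -> preserves
  Option E: v=63, gcd(3,63)=3 -> preserves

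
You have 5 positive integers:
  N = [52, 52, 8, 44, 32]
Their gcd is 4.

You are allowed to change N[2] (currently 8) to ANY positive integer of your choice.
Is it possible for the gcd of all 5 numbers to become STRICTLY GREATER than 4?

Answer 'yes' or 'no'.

Current gcd = 4
gcd of all OTHER numbers (without N[2]=8): gcd([52, 52, 44, 32]) = 4
The new gcd after any change is gcd(4, new_value).
This can be at most 4.
Since 4 = old gcd 4, the gcd can only stay the same or decrease.

Answer: no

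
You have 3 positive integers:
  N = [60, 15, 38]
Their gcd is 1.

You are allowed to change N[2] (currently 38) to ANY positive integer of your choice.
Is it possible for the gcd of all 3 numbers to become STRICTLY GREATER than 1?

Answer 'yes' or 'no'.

Answer: yes

Derivation:
Current gcd = 1
gcd of all OTHER numbers (without N[2]=38): gcd([60, 15]) = 15
The new gcd after any change is gcd(15, new_value).
This can be at most 15.
Since 15 > old gcd 1, the gcd CAN increase (e.g., set N[2] = 15).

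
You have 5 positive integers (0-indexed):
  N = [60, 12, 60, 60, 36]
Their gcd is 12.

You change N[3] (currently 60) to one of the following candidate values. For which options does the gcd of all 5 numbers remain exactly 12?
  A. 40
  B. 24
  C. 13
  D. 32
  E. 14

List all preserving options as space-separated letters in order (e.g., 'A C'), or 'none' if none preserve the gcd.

Old gcd = 12; gcd of others (without N[3]) = 12
New gcd for candidate v: gcd(12, v). Preserves old gcd iff gcd(12, v) = 12.
  Option A: v=40, gcd(12,40)=4 -> changes
  Option B: v=24, gcd(12,24)=12 -> preserves
  Option C: v=13, gcd(12,13)=1 -> changes
  Option D: v=32, gcd(12,32)=4 -> changes
  Option E: v=14, gcd(12,14)=2 -> changes

Answer: B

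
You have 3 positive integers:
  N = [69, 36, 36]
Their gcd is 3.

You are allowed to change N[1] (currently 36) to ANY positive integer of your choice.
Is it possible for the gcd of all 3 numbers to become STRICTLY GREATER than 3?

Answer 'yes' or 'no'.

Current gcd = 3
gcd of all OTHER numbers (without N[1]=36): gcd([69, 36]) = 3
The new gcd after any change is gcd(3, new_value).
This can be at most 3.
Since 3 = old gcd 3, the gcd can only stay the same or decrease.

Answer: no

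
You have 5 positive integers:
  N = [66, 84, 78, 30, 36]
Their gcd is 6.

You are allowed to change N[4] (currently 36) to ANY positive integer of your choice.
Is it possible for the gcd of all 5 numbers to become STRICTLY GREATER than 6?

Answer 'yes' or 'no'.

Current gcd = 6
gcd of all OTHER numbers (without N[4]=36): gcd([66, 84, 78, 30]) = 6
The new gcd after any change is gcd(6, new_value).
This can be at most 6.
Since 6 = old gcd 6, the gcd can only stay the same or decrease.

Answer: no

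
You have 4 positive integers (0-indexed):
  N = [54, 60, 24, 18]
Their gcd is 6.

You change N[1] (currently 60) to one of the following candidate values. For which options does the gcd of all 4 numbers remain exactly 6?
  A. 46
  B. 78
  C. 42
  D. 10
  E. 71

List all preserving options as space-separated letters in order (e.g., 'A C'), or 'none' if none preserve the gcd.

Answer: B C

Derivation:
Old gcd = 6; gcd of others (without N[1]) = 6
New gcd for candidate v: gcd(6, v). Preserves old gcd iff gcd(6, v) = 6.
  Option A: v=46, gcd(6,46)=2 -> changes
  Option B: v=78, gcd(6,78)=6 -> preserves
  Option C: v=42, gcd(6,42)=6 -> preserves
  Option D: v=10, gcd(6,10)=2 -> changes
  Option E: v=71, gcd(6,71)=1 -> changes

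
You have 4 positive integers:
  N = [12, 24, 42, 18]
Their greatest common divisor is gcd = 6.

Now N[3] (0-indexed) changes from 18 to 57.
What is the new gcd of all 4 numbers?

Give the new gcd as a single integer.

Numbers: [12, 24, 42, 18], gcd = 6
Change: index 3, 18 -> 57
gcd of the OTHER numbers (without index 3): gcd([12, 24, 42]) = 6
New gcd = gcd(g_others, new_val) = gcd(6, 57) = 3

Answer: 3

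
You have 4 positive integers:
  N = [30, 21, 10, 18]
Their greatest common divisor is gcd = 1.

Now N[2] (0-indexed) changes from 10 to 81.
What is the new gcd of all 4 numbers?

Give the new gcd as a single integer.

Numbers: [30, 21, 10, 18], gcd = 1
Change: index 2, 10 -> 81
gcd of the OTHER numbers (without index 2): gcd([30, 21, 18]) = 3
New gcd = gcd(g_others, new_val) = gcd(3, 81) = 3

Answer: 3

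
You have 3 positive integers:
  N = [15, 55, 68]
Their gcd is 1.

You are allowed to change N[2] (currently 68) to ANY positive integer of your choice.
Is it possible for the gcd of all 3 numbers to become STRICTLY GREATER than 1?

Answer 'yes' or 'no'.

Answer: yes

Derivation:
Current gcd = 1
gcd of all OTHER numbers (without N[2]=68): gcd([15, 55]) = 5
The new gcd after any change is gcd(5, new_value).
This can be at most 5.
Since 5 > old gcd 1, the gcd CAN increase (e.g., set N[2] = 5).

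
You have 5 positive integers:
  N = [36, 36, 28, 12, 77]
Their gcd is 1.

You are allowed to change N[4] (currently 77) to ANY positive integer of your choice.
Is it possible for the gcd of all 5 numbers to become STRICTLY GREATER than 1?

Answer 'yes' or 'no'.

Answer: yes

Derivation:
Current gcd = 1
gcd of all OTHER numbers (without N[4]=77): gcd([36, 36, 28, 12]) = 4
The new gcd after any change is gcd(4, new_value).
This can be at most 4.
Since 4 > old gcd 1, the gcd CAN increase (e.g., set N[4] = 4).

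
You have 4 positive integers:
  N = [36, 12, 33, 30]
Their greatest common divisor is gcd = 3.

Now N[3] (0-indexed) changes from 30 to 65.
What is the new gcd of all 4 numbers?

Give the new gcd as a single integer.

Numbers: [36, 12, 33, 30], gcd = 3
Change: index 3, 30 -> 65
gcd of the OTHER numbers (without index 3): gcd([36, 12, 33]) = 3
New gcd = gcd(g_others, new_val) = gcd(3, 65) = 1

Answer: 1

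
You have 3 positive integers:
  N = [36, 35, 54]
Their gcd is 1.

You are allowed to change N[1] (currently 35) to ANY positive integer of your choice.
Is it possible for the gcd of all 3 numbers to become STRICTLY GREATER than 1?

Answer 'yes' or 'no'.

Answer: yes

Derivation:
Current gcd = 1
gcd of all OTHER numbers (without N[1]=35): gcd([36, 54]) = 18
The new gcd after any change is gcd(18, new_value).
This can be at most 18.
Since 18 > old gcd 1, the gcd CAN increase (e.g., set N[1] = 18).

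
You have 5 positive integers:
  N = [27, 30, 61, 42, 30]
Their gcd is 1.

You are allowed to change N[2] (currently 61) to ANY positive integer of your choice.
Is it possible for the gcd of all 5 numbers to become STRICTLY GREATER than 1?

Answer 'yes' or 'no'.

Answer: yes

Derivation:
Current gcd = 1
gcd of all OTHER numbers (without N[2]=61): gcd([27, 30, 42, 30]) = 3
The new gcd after any change is gcd(3, new_value).
This can be at most 3.
Since 3 > old gcd 1, the gcd CAN increase (e.g., set N[2] = 3).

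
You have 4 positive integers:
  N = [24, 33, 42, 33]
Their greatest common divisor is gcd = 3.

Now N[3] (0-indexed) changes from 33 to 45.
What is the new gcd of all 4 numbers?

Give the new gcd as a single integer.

Answer: 3

Derivation:
Numbers: [24, 33, 42, 33], gcd = 3
Change: index 3, 33 -> 45
gcd of the OTHER numbers (without index 3): gcd([24, 33, 42]) = 3
New gcd = gcd(g_others, new_val) = gcd(3, 45) = 3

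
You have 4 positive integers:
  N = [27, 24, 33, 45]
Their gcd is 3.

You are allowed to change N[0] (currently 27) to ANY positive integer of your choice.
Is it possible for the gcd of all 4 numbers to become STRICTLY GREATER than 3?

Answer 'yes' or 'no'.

Answer: no

Derivation:
Current gcd = 3
gcd of all OTHER numbers (without N[0]=27): gcd([24, 33, 45]) = 3
The new gcd after any change is gcd(3, new_value).
This can be at most 3.
Since 3 = old gcd 3, the gcd can only stay the same or decrease.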